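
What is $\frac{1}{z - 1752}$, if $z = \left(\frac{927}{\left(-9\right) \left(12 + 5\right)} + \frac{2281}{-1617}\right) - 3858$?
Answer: $- \frac{27489}{154418618} \approx -0.00017802$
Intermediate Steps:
$z = - \frac{106257890}{27489}$ ($z = \left(\frac{927}{\left(-9\right) 17} + 2281 \left(- \frac{1}{1617}\right)\right) - 3858 = \left(\frac{927}{-153} - \frac{2281}{1617}\right) - 3858 = \left(927 \left(- \frac{1}{153}\right) - \frac{2281}{1617}\right) - 3858 = \left(- \frac{103}{17} - \frac{2281}{1617}\right) - 3858 = - \frac{205328}{27489} - 3858 = - \frac{106257890}{27489} \approx -3865.5$)
$\frac{1}{z - 1752} = \frac{1}{- \frac{106257890}{27489} - 1752} = \frac{1}{- \frac{154418618}{27489}} = - \frac{27489}{154418618}$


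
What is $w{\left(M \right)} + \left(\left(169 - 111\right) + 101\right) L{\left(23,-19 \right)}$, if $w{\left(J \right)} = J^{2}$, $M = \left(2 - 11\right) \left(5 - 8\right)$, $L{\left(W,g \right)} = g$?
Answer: $-2292$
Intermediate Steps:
$M = 27$ ($M = \left(-9\right) \left(-3\right) = 27$)
$w{\left(M \right)} + \left(\left(169 - 111\right) + 101\right) L{\left(23,-19 \right)} = 27^{2} + \left(\left(169 - 111\right) + 101\right) \left(-19\right) = 729 + \left(58 + 101\right) \left(-19\right) = 729 + 159 \left(-19\right) = 729 - 3021 = -2292$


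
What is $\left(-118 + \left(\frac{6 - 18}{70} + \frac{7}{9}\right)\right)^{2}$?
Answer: $\frac{1367446441}{99225} \approx 13781.0$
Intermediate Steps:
$\left(-118 + \left(\frac{6 - 18}{70} + \frac{7}{9}\right)\right)^{2} = \left(-118 + \left(\left(6 - 18\right) \frac{1}{70} + 7 \cdot \frac{1}{9}\right)\right)^{2} = \left(-118 + \left(\left(-12\right) \frac{1}{70} + \frac{7}{9}\right)\right)^{2} = \left(-118 + \left(- \frac{6}{35} + \frac{7}{9}\right)\right)^{2} = \left(-118 + \frac{191}{315}\right)^{2} = \left(- \frac{36979}{315}\right)^{2} = \frac{1367446441}{99225}$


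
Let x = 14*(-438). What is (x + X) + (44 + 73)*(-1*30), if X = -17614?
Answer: -27256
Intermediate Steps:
x = -6132
(x + X) + (44 + 73)*(-1*30) = (-6132 - 17614) + (44 + 73)*(-1*30) = -23746 + 117*(-30) = -23746 - 3510 = -27256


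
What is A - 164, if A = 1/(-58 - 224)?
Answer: -46249/282 ≈ -164.00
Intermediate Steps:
A = -1/282 (A = 1/(-282) = -1/282 ≈ -0.0035461)
A - 164 = -1/282 - 164 = -46249/282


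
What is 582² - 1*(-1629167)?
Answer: 1967891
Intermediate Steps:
582² - 1*(-1629167) = 338724 + 1629167 = 1967891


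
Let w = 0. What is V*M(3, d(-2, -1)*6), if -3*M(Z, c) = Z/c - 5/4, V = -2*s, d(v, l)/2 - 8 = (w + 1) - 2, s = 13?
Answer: -221/21 ≈ -10.524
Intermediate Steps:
d(v, l) = 14 (d(v, l) = 16 + 2*((0 + 1) - 2) = 16 + 2*(1 - 2) = 16 + 2*(-1) = 16 - 2 = 14)
V = -26 (V = -2*13 = -26)
M(Z, c) = 5/12 - Z/(3*c) (M(Z, c) = -(Z/c - 5/4)/3 = -(-5/4 + Z/c)/3 = 5/12 - Z/(3*c))
V*M(3, d(-2, -1)*6) = -26*(5/12 - 1/3*3/14*6) = -26*(5/12 - 1/3*3/84) = -26*(5/12 - 1/3*3*1/84) = -26*(5/12 - 1/84) = -26*17/42 = -221/21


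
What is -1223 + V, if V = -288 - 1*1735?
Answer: -3246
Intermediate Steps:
V = -2023 (V = -288 - 1735 = -2023)
-1223 + V = -1223 - 2023 = -3246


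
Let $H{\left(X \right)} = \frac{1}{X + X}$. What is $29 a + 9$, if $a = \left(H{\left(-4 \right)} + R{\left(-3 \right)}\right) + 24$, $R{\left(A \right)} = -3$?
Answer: $\frac{4915}{8} \approx 614.38$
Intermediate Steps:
$H{\left(X \right)} = \frac{1}{2 X}$
$a = \frac{167}{8}$ ($a = \left(\frac{1}{2 \left(-4\right)} - 3\right) + 24 = \left(\frac{1}{2} \left(- \frac{1}{4}\right) - 3\right) + 24 = \left(- \frac{1}{8} - 3\right) + 24 = - \frac{25}{8} + 24 = \frac{167}{8} \approx 20.875$)
$29 a + 9 = 29 \cdot \frac{167}{8} + 9 = \frac{4843}{8} + 9 = \frac{4915}{8}$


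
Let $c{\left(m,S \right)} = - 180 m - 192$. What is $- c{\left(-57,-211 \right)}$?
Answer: $-10068$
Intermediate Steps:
$c{\left(m,S \right)} = -192 - 180 m$
$- c{\left(-57,-211 \right)} = - (-192 - -10260) = - (-192 + 10260) = \left(-1\right) 10068 = -10068$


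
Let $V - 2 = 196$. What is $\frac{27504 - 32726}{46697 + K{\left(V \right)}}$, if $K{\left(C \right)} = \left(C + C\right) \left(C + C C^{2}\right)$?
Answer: $- \frac{5222}{3074032337} \approx -1.6987 \cdot 10^{-6}$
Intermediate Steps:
$V = 198$ ($V = 2 + 196 = 198$)
$K{\left(C \right)} = 2 C \left(C + C^{3}\right)$
$\frac{27504 - 32726}{46697 + K{\left(V \right)}} = \frac{27504 - 32726}{46697 + 2 \cdot 198^{2} \left(1 + 198^{2}\right)} = \frac{27504 - 32726}{46697 + 2 \cdot 39204 \left(1 + 39204\right)} = - \frac{5222}{46697 + 2 \cdot 39204 \cdot 39205} = - \frac{5222}{46697 + 3073985640} = - \frac{5222}{3074032337}$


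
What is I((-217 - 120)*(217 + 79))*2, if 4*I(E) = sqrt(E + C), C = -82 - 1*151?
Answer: I*sqrt(99985)/2 ≈ 158.1*I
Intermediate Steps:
C = -233 (C = -82 - 151 = -233)
I(E) = sqrt(-233 + E)/4 (I(E) = sqrt(E - 233)/4 = sqrt(-233 + E)/4)
I((-217 - 120)*(217 + 79))*2 = (sqrt(-233 + (-217 - 120)*(217 + 79))/4)*2 = (sqrt(-233 - 337*296)/4)*2 = (sqrt(-233 - 99752)/4)*2 = (sqrt(-99985)/4)*2 = ((I*sqrt(99985))/4)*2 = (I*sqrt(99985)/4)*2 = I*sqrt(99985)/2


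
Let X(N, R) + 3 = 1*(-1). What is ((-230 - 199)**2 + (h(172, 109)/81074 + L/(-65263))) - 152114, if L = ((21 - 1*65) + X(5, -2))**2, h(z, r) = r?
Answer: 168929806433445/5291132462 ≈ 31927.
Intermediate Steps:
X(N, R) = -4 (X(N, R) = -3 + 1*(-1) = -3 - 1 = -4)
L = 2304 (L = ((21 - 1*65) - 4)**2 = ((21 - 65) - 4)**2 = (-44 - 4)**2 = (-48)**2 = 2304)
((-230 - 199)**2 + (h(172, 109)/81074 + L/(-65263))) - 152114 = ((-230 - 199)**2 + (109/81074 + 2304/(-65263))) - 152114 = ((-429)**2 + (109*(1/81074) + 2304*(-1/65263))) - 152114 = (184041 + (109/81074 - 2304/65263)) - 152114 = (184041 - 179680829/5291132462) - 152114 = 973785129758113/5291132462 - 152114 = 168929806433445/5291132462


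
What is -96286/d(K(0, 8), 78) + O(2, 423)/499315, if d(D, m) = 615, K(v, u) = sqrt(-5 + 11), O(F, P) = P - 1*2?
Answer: -1923071407/12283149 ≈ -156.56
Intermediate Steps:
O(F, P) = -2 + P (O(F, P) = P - 2 = -2 + P)
K(v, u) = sqrt(6)
-96286/d(K(0, 8), 78) + O(2, 423)/499315 = -96286/615 + (-2 + 423)/499315 = -96286*1/615 + 421*(1/499315) = -96286/615 + 421/499315 = -1923071407/12283149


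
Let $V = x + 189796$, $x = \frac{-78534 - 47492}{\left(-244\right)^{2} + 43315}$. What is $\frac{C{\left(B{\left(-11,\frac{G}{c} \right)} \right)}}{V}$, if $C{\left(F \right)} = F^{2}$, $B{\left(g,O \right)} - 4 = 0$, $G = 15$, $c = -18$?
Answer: $\frac{822808}{9760291185} \approx 8.4302 \cdot 10^{-5}$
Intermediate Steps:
$x = - \frac{126026}{102851}$ ($x = - \frac{126026}{59536 + 43315} = - \frac{126026}{102851} \approx -1.2253$)
$B{\left(g,O \right)} = 4$ ($B{\left(g,O \right)} = 4 + 0 = 4$)
$V = \frac{19520582370}{102851}$ ($V = - \frac{126026}{102851} + 189796 = \frac{19520582370}{102851} \approx 1.8979 \cdot 10^{5}$)
$\frac{C{\left(B{\left(-11,\frac{G}{c} \right)} \right)}}{V} = \frac{4^{2}}{\frac{19520582370}{102851}} = 16 \cdot \frac{102851}{19520582370} = \frac{822808}{9760291185}$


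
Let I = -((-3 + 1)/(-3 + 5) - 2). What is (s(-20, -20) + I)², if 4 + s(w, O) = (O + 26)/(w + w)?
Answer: 529/400 ≈ 1.3225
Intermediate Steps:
s(w, O) = -4 + (26 + O)/(2*w) (s(w, O) = -4 + (O + 26)/(w + w) = -4 + (26 + O)/((2*w)) = -4 + (26 + O)*(1/(2*w)) = -4 + (26 + O)/(2*w))
I = 3 (I = -(-2/2 - 2) = -(-2*½ - 2) = -(-1 - 2) = -1*(-3) = 3)
(s(-20, -20) + I)² = ((½)*(26 - 20 - 8*(-20))/(-20) + 3)² = ((½)*(-1/20)*(26 - 20 + 160) + 3)² = ((½)*(-1/20)*166 + 3)² = (-83/20 + 3)² = (-23/20)² = 529/400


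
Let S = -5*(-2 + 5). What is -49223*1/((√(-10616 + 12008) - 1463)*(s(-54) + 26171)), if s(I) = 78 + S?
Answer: 72013249/56113922618 + 98446*√87/28056961309 ≈ 0.0013161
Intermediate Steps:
S = -15 (S = -5*3 = -15)
s(I) = 63 (s(I) = 78 - 15 = 63)
-49223*1/((√(-10616 + 12008) - 1463)*(s(-54) + 26171)) = -49223*1/((63 + 26171)*(√(-10616 + 12008) - 1463)) = -49223*1/(26234*(√1392 - 1463)) = -49223*1/(26234*(4*√87 - 1463)) = -49223*1/(26234*(-1463 + 4*√87)) = -49223/(-38380342 + 104936*√87)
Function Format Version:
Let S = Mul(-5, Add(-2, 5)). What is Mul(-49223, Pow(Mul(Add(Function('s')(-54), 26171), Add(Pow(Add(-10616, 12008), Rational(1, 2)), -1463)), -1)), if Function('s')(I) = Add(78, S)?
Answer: Add(Rational(72013249, 56113922618), Mul(Rational(98446, 28056961309), Pow(87, Rational(1, 2)))) ≈ 0.0013161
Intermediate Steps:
S = -15 (S = Mul(-5, 3) = -15)
Function('s')(I) = 63 (Function('s')(I) = Add(78, -15) = 63)
Mul(-49223, Pow(Mul(Add(Function('s')(-54), 26171), Add(Pow(Add(-10616, 12008), Rational(1, 2)), -1463)), -1)) = Mul(-49223, Pow(Mul(Add(63, 26171), Add(Pow(Add(-10616, 12008), Rational(1, 2)), -1463)), -1)) = Mul(-49223, Pow(Mul(26234, Add(Pow(1392, Rational(1, 2)), -1463)), -1)) = Mul(-49223, Pow(Mul(26234, Add(Mul(4, Pow(87, Rational(1, 2))), -1463)), -1)) = Mul(-49223, Pow(Mul(26234, Add(-1463, Mul(4, Pow(87, Rational(1, 2))))), -1)) = Mul(-49223, Pow(Add(-38380342, Mul(104936, Pow(87, Rational(1, 2)))), -1))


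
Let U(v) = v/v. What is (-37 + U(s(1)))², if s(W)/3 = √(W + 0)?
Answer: 1296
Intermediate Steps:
s(W) = 3*√W (s(W) = 3*√(W + 0) = 3*√W)
U(v) = 1
(-37 + U(s(1)))² = (-37 + 1)² = (-36)² = 1296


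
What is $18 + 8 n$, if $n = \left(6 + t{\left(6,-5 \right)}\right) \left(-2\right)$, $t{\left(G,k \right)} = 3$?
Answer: $-126$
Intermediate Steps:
$n = -18$ ($n = \left(6 + 3\right) \left(-2\right) = 9 \left(-2\right) = -18$)
$18 + 8 n = 18 + 8 \left(-18\right) = 18 - 144 = -126$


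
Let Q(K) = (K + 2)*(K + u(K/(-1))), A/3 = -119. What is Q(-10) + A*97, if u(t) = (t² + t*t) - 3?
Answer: -36125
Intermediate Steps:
A = -357 (A = 3*(-119) = -357)
u(t) = -3 + 2*t² (u(t) = (t² + t²) - 3 = 2*t² - 3 = -3 + 2*t²)
Q(K) = (2 + K)*(-3 + K + 2*K²) (Q(K) = (K + 2)*(K + (-3 + 2*(K/(-1))²)) = (2 + K)*(K + (-3 + 2*(K*(-1))²)) = (2 + K)*(K + (-3 + 2*(-K)²)) = (2 + K)*(K + (-3 + 2*K²)) = (2 + K)*(-3 + K + 2*K²))
Q(-10) + A*97 = (-6 - 1*(-10) + 2*(-10)³ + 5*(-10)²) - 357*97 = (-6 + 10 + 2*(-1000) + 5*100) - 34629 = (-6 + 10 - 2000 + 500) - 34629 = -1496 - 34629 = -36125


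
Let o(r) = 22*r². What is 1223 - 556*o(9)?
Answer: -989569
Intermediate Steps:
1223 - 556*o(9) = 1223 - 12232*9² = 1223 - 12232*81 = 1223 - 556*1782 = 1223 - 990792 = -989569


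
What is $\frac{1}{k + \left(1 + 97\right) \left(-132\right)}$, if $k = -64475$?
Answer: $- \frac{1}{77411} \approx -1.2918 \cdot 10^{-5}$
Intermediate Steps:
$\frac{1}{k + \left(1 + 97\right) \left(-132\right)} = \frac{1}{-64475 + \left(1 + 97\right) \left(-132\right)} = \frac{1}{-64475 + 98 \left(-132\right)} = \frac{1}{-64475 - 12936} = \frac{1}{-77411} = - \frac{1}{77411}$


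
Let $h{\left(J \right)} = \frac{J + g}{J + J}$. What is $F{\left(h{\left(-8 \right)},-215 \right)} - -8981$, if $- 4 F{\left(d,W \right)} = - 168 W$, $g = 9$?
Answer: $-49$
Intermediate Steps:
$h{\left(J \right)} = \frac{9 + J}{2 J}$ ($h{\left(J \right)} = \frac{J + 9}{J + J} = \frac{9 + J}{2 J}$)
$F{\left(d,W \right)} = 42 W$ ($F{\left(d,W \right)} = - \frac{\left(-168\right) W}{4} = 42 W$)
$F{\left(h{\left(-8 \right)},-215 \right)} - -8981 = 42 \left(-215\right) - -8981 = -9030 + 8981 = -49$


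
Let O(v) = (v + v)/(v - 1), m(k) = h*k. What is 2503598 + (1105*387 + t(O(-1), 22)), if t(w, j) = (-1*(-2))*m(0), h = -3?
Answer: 2931233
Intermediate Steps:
m(k) = -3*k
O(v) = 2*v/(-1 + v) (O(v) = (2*v)/(-1 + v) = 2*v/(-1 + v))
t(w, j) = 0 (t(w, j) = (-1*(-2))*(-3*0) = 2*0 = 0)
2503598 + (1105*387 + t(O(-1), 22)) = 2503598 + (1105*387 + 0) = 2503598 + (427635 + 0) = 2503598 + 427635 = 2931233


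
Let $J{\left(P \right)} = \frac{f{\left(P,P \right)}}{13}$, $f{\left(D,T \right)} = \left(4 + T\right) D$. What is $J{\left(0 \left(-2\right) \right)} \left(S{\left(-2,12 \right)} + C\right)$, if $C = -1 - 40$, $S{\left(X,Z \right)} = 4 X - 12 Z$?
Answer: $0$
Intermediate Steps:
$S{\left(X,Z \right)} = - 12 Z + 4 X$
$f{\left(D,T \right)} = D \left(4 + T\right)$
$J{\left(P \right)} = \frac{P \left(4 + P\right)}{13}$
$C = -41$ ($C = -1 - 40 = -41$)
$J{\left(0 \left(-2\right) \right)} \left(S{\left(-2,12 \right)} + C\right) = \frac{0 \left(-2\right) \left(4 + 0 \left(-2\right)\right)}{13} \left(\left(\left(-12\right) 12 + 4 \left(-2\right)\right) - 41\right) = \frac{1}{13} \cdot 0 \left(4 + 0\right) \left(\left(-144 - 8\right) - 41\right) = \frac{1}{13} \cdot 0 \cdot 4 \left(-152 - 41\right) = 0 \left(-193\right) = 0$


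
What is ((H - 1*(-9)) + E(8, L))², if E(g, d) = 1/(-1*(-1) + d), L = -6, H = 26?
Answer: 30276/25 ≈ 1211.0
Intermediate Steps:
E(g, d) = 1/(1 + d)
((H - 1*(-9)) + E(8, L))² = ((26 - 1*(-9)) + 1/(1 - 6))² = ((26 + 9) + 1/(-5))² = (35 - ⅕)² = (174/5)² = 30276/25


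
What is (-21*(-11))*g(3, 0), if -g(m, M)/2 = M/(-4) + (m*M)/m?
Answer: 0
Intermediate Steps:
g(m, M) = -3*M/2 (g(m, M) = -2*(M/(-4) + (m*M)/m) = -2*(M*(-1/4) + (M*m)/m) = -2*(-M/4 + M) = -3*M/2)
(-21*(-11))*g(3, 0) = (-21*(-11))*(-3/2*0) = 231*0 = 0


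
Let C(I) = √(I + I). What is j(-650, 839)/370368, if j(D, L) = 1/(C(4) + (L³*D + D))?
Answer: -2665856375/379026385529108426927979424 - √2/27289899758095806738814518528 ≈ -7.0334e-18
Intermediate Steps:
C(I) = √2*√I (C(I) = √(2*I) = √2*√I)
j(D, L) = 1/(D + 2*√2 + D*L³) (j(D, L) = 1/(√2*√4 + (L³*D + D)) = 1/(√2*2 + (D*L³ + D)) = 1/(2*√2 + (D + D*L³)) = 1/(D + 2*√2 + D*L³))
j(-650, 839)/370368 = 1/(-650 + 2*√2 - 650*839³*370368) = (1/370368)/(-650 + 2*√2 - 650*590589719) = (1/370368)/(-650 + 2*√2 - 383883317350) = (1/370368)/(-383883318000 + 2*√2) = 1/(370368*(-383883318000 + 2*√2))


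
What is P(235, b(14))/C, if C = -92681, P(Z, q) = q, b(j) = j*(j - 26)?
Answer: 168/92681 ≈ 0.0018127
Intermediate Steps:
b(j) = j*(-26 + j)
P(235, b(14))/C = (14*(-26 + 14))/(-92681) = (14*(-12))*(-1/92681) = -168*(-1/92681) = 168/92681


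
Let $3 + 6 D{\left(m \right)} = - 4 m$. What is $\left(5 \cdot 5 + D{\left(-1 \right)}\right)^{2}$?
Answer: $\frac{22801}{36} \approx 633.36$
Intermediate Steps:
$D{\left(m \right)} = - \frac{1}{2} - \frac{2 m}{3}$ ($D{\left(m \right)} = - \frac{1}{2} + \frac{\left(-4\right) m}{6} = - \frac{1}{2} - \frac{2 m}{3}$)
$\left(5 \cdot 5 + D{\left(-1 \right)}\right)^{2} = \left(5 \cdot 5 - - \frac{1}{6}\right)^{2} = \left(25 + \left(- \frac{1}{2} + \frac{2}{3}\right)\right)^{2} = \left(25 + \frac{1}{6}\right)^{2} = \left(\frac{151}{6}\right)^{2} = \frac{22801}{36}$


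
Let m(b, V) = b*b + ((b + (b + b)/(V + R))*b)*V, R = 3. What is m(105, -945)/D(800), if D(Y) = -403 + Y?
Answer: -1630520325/62329 ≈ -26160.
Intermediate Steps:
m(b, V) = b² + V*b*(b + 2*b/(3 + V)) (m(b, V) = b*b + ((b + (b + b)/(V + 3))*b)*V = b² + ((b + (2*b)/(3 + V))*b)*V = b² + ((b + 2*b/(3 + V))*b)*V = b² + (b*(b + 2*b/(3 + V)))*V = b² + V*b*(b + 2*b/(3 + V)))
m(105, -945)/D(800) = (105²*(3 + (-945)² + 6*(-945))/(3 - 945))/(-403 + 800) = (11025*(3 + 893025 - 5670)/(-942))/397 = (11025*(-1/942)*887358)*(1/397) = -1630520325/157*1/397 = -1630520325/62329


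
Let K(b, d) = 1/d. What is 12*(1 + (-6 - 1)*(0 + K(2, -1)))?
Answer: 96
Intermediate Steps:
12*(1 + (-6 - 1)*(0 + K(2, -1))) = 12*(1 + (-6 - 1)*(0 + 1/(-1))) = 12*(1 - 7*(0 - 1)) = 12*(1 - 7*(-1)) = 12*(1 + 7) = 12*8 = 96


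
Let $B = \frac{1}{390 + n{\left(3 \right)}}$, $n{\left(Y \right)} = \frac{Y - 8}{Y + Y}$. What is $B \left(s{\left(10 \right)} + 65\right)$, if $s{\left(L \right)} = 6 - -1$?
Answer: $\frac{432}{2335} \approx 0.18501$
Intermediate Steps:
$n{\left(Y \right)} = \frac{-8 + Y}{2 Y}$
$s{\left(L \right)} = 7$ ($s{\left(L \right)} = 6 + 1 = 7$)
$B = \frac{6}{2335}$ ($B = \frac{1}{390 + \frac{-8 + 3}{2 \cdot 3}} = \frac{1}{390 + \frac{1}{2} \cdot \frac{1}{3} \left(-5\right)} = \frac{1}{390 - \frac{5}{6}} = \frac{1}{\frac{2335}{6}} = \frac{6}{2335} \approx 0.0025696$)
$B \left(s{\left(10 \right)} + 65\right) = \frac{6 \left(7 + 65\right)}{2335} = \frac{6}{2335} \cdot 72 = \frac{432}{2335}$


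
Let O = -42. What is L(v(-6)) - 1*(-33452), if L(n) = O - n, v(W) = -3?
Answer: 33413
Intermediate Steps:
L(n) = -42 - n
L(v(-6)) - 1*(-33452) = (-42 - 1*(-3)) - 1*(-33452) = (-42 + 3) + 33452 = -39 + 33452 = 33413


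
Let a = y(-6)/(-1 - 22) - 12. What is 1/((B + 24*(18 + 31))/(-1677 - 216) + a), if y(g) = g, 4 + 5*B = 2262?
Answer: -217695/2742724 ≈ -0.079372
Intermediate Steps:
B = 2258/5 (B = -4/5 + (1/5)*2262 = -4/5 + 2262/5 = 2258/5 ≈ 451.60)
a = -270/23 (a = -6/(-1 - 22) - 12 = -6/(-23) - 12 = -6*(-1/23) - 12 = 6/23 - 12 = -270/23 ≈ -11.739)
1/((B + 24*(18 + 31))/(-1677 - 216) + a) = 1/((2258/5 + 24*(18 + 31))/(-1677 - 216) - 270/23) = 1/((2258/5 + 24*49)/(-1893) - 270/23) = 1/((2258/5 + 1176)*(-1/1893) - 270/23) = 1/((8138/5)*(-1/1893) - 270/23) = 1/(-8138/9465 - 270/23) = 1/(-2742724/217695) = -217695/2742724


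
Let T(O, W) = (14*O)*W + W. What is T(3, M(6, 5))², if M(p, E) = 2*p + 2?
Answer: 362404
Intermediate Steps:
M(p, E) = 2 + 2*p
T(O, W) = W + 14*O*W (T(O, W) = 14*O*W + W = W + 14*O*W)
T(3, M(6, 5))² = ((2 + 2*6)*(1 + 14*3))² = ((2 + 12)*(1 + 42))² = (14*43)² = 602² = 362404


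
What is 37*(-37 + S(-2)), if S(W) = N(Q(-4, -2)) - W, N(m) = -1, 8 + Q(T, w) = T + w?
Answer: -1332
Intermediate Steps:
Q(T, w) = -8 + T + w (Q(T, w) = -8 + (T + w) = -8 + T + w)
S(W) = -1 - W
37*(-37 + S(-2)) = 37*(-37 + (-1 - 1*(-2))) = 37*(-37 + (-1 + 2)) = 37*(-37 + 1) = 37*(-36) = -1332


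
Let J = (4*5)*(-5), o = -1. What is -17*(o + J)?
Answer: 1717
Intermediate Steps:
J = -100 (J = 20*(-5) = -100)
-17*(o + J) = -17*(-1 - 100) = -17*(-101) = 1717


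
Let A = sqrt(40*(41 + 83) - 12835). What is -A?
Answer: -15*I*sqrt(35) ≈ -88.741*I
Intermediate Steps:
A = 15*I*sqrt(35) (A = sqrt(40*124 - 12835) = sqrt(4960 - 12835) = sqrt(-7875) = 15*I*sqrt(35) ≈ 88.741*I)
-A = -15*I*sqrt(35)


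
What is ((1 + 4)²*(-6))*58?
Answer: -8700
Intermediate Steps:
((1 + 4)²*(-6))*58 = (5²*(-6))*58 = (25*(-6))*58 = -150*58 = -8700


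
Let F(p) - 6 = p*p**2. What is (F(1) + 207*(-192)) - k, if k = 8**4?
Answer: -43833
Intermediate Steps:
F(p) = 6 + p**3 (F(p) = 6 + p*p**2 = 6 + p**3)
k = 4096
(F(1) + 207*(-192)) - k = ((6 + 1**3) + 207*(-192)) - 1*4096 = ((6 + 1) - 39744) - 4096 = (7 - 39744) - 4096 = -39737 - 4096 = -43833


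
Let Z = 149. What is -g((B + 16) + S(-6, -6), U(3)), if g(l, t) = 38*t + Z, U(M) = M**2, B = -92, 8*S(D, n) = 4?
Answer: -491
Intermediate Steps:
S(D, n) = 1/2 (S(D, n) = (1/8)*4 = 1/2)
g(l, t) = 149 + 38*t (g(l, t) = 38*t + 149 = 149 + 38*t)
-g((B + 16) + S(-6, -6), U(3)) = -(149 + 38*3**2) = -(149 + 38*9) = -(149 + 342) = -1*491 = -491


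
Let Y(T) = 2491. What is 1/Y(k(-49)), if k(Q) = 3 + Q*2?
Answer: 1/2491 ≈ 0.00040145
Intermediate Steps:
k(Q) = 3 + 2*Q
1/Y(k(-49)) = 1/2491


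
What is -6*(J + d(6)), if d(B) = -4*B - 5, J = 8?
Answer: 126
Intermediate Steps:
d(B) = -5 - 4*B
-6*(J + d(6)) = -6*(8 + (-5 - 4*6)) = -6*(8 + (-5 - 24)) = -6*(8 - 29) = -6*(-21) = 126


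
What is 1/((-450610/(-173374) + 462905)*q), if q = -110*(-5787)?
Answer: 86687/25544326181932800 ≈ 3.3936e-12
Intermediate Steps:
q = 636570
1/((-450610/(-173374) + 462905)*q) = 1/((-450610/(-173374) + 462905)*636570) = (1/636570)/(-450610*(-1/173374) + 462905) = (1/636570)/(225305/86687 + 462905) = (1/636570)/(40128071040/86687) = (86687/40128071040)*(1/636570) = 86687/25544326181932800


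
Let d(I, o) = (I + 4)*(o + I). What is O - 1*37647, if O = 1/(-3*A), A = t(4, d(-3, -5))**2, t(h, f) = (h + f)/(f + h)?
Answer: -112942/3 ≈ -37647.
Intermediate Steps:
d(I, o) = (4 + I)*(I + o)
t(h, f) = 1 (t(h, f) = (f + h)/(f + h) = 1)
A = 1 (A = 1**2 = 1)
O = -1/3 (O = 1/(-3*1) = 1/(-3) = -1/3 ≈ -0.33333)
O - 1*37647 = -1/3 - 1*37647 = -1/3 - 37647 = -112942/3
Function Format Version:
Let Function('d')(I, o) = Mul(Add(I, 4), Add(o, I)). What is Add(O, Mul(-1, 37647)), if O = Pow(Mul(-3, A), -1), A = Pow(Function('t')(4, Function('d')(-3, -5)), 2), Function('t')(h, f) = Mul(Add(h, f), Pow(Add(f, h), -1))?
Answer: Rational(-112942, 3) ≈ -37647.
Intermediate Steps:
Function('d')(I, o) = Mul(Add(4, I), Add(I, o))
Function('t')(h, f) = 1 (Function('t')(h, f) = Mul(Add(f, h), Pow(Add(f, h), -1)) = 1)
A = 1 (A = Pow(1, 2) = 1)
O = Rational(-1, 3) (O = Pow(Mul(-3, 1), -1) = Pow(-3, -1) = Rational(-1, 3) ≈ -0.33333)
Add(O, Mul(-1, 37647)) = Add(Rational(-1, 3), Mul(-1, 37647)) = Add(Rational(-1, 3), -37647) = Rational(-112942, 3)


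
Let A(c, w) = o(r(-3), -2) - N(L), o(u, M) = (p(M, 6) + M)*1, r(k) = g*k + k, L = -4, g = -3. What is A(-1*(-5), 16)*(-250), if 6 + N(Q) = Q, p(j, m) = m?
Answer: -3500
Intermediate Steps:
N(Q) = -6 + Q
r(k) = -2*k (r(k) = -3*k + k = -2*k)
o(u, M) = 6 + M (o(u, M) = (6 + M)*1 = 6 + M)
A(c, w) = 14 (A(c, w) = (6 - 2) - (-6 - 4) = 4 - 1*(-10) = 4 + 10 = 14)
A(-1*(-5), 16)*(-250) = 14*(-250) = -3500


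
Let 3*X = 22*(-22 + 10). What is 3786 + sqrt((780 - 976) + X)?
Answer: 3786 + 2*I*sqrt(71) ≈ 3786.0 + 16.852*I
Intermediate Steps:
X = -88 (X = (22*(-22 + 10))/3 = (22*(-12))/3 = (1/3)*(-264) = -88)
3786 + sqrt((780 - 976) + X) = 3786 + sqrt((780 - 976) - 88) = 3786 + sqrt(-196 - 88) = 3786 + sqrt(-284) = 3786 + 2*I*sqrt(71)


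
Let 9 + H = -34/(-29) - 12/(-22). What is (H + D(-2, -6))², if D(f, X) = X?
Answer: 17952169/101761 ≈ 176.42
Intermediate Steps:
H = -2323/319 (H = -9 + (-34/(-29) - 12/(-22)) = -9 + (-34*(-1/29) - 12*(-1/22)) = -9 + (34/29 + 6/11) = -9 + 548/319 = -2323/319 ≈ -7.2821)
(H + D(-2, -6))² = (-2323/319 - 6)² = (-4237/319)² = 17952169/101761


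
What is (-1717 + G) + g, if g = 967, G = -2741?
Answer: -3491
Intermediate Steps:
(-1717 + G) + g = (-1717 - 2741) + 967 = -4458 + 967 = -3491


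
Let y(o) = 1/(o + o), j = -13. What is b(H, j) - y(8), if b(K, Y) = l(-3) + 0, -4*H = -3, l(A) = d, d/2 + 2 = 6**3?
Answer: 6847/16 ≈ 427.94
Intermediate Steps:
d = 428 (d = -4 + 2*6**3 = -4 + 2*216 = -4 + 432 = 428)
l(A) = 428
H = 3/4 (H = -1/4*(-3) = 3/4 ≈ 0.75000)
y(o) = 1/(2*o)
b(K, Y) = 428 (b(K, Y) = 428 + 0 = 428)
b(H, j) - y(8) = 428 - 1/(2*8) = 428 - 1*1/16 = 428 - 1/16 = 6847/16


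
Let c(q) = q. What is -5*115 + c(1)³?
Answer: -574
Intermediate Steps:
-5*115 + c(1)³ = -5*115 + 1³ = -575 + 1 = -574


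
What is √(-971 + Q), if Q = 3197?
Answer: √2226 ≈ 47.180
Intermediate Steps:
√(-971 + Q) = √(-971 + 3197) = √2226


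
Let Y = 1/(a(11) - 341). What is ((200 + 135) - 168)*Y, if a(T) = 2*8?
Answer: -167/325 ≈ -0.51385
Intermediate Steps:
a(T) = 16
Y = -1/325 (Y = 1/(16 - 341) = 1/(-325) = -1/325 ≈ -0.0030769)
((200 + 135) - 168)*Y = ((200 + 135) - 168)*(-1/325) = (335 - 168)*(-1/325) = 167*(-1/325) = -167/325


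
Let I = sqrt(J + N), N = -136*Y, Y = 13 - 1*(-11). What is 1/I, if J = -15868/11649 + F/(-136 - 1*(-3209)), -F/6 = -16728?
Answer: -I*sqrt(1035637930995130155)/57861107030 ≈ -0.017588*I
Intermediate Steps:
Y = 24 (Y = 13 + 11 = 24)
F = 100368 (F = -6*(-16728) = 100368)
J = 1120424468/35797377 (J = -15868/11649 + 100368/(-136 - 1*(-3209)) = -15868*1/11649 + 100368/(-136 + 3209) = -15868/11649 + 100368/3073 = 1120424468/35797377 ≈ 31.299)
N = -3264 (N = -136*24 = -3264)
I = 2*I*sqrt(1035637930995130155)/35797377 (I = sqrt(1120424468/35797377 - 3264) = sqrt(-115722214060/35797377) = 2*I*sqrt(1035637930995130155)/35797377 ≈ 56.857*I)
1/I = 1/(2*I*sqrt(1035637930995130155)/35797377) = -I*sqrt(1035637930995130155)/57861107030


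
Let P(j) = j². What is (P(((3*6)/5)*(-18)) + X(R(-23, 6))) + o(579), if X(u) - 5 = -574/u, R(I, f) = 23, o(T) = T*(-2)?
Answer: 1737123/575 ≈ 3021.1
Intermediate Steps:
o(T) = -2*T
X(u) = 5 - 574/u
(P(((3*6)/5)*(-18)) + X(R(-23, 6))) + o(579) = ((((3*6)/5)*(-18))² + (5 - 574/23)) - 2*579 = (((18*(⅕))*(-18))² + (5 - 574*1/23)) - 1158 = (((18/5)*(-18))² + (5 - 574/23)) - 1158 = ((-324/5)² - 459/23) - 1158 = (104976/25 - 459/23) - 1158 = 2402973/575 - 1158 = 1737123/575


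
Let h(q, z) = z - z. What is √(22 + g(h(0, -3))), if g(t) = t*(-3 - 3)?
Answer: √22 ≈ 4.6904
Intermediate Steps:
h(q, z) = 0
g(t) = -6*t (g(t) = t*(-6) = -6*t)
√(22 + g(h(0, -3))) = √(22 - 6*0) = √(22 + 0) = √22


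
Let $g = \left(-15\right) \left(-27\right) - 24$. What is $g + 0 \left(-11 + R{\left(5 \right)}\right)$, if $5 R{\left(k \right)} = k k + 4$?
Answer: $381$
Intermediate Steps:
$R{\left(k \right)} = \frac{4}{5} + \frac{k^{2}}{5}$ ($R{\left(k \right)} = \frac{k k + 4}{5} = \frac{k^{2} + 4}{5} = \frac{4 + k^{2}}{5} = \frac{4}{5} + \frac{k^{2}}{5}$)
$g = 381$ ($g = 405 - 24 = 381$)
$g + 0 \left(-11 + R{\left(5 \right)}\right) = 381 + 0 \left(-11 + \left(\frac{4}{5} + \frac{5^{2}}{5}\right)\right) = 381 + 0 \left(-11 + \left(\frac{4}{5} + \frac{1}{5} \cdot 25\right)\right) = 381 + 0 \left(-11 + \left(\frac{4}{5} + 5\right)\right) = 381 + 0 \left(-11 + \frac{29}{5}\right) = 381 + 0 \left(- \frac{26}{5}\right) = 381 + 0 = 381$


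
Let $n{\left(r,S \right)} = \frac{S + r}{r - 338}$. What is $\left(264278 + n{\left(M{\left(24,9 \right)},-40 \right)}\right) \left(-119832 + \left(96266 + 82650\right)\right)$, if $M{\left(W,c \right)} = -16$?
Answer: $\frac{2763786093656}{177} \approx 1.5615 \cdot 10^{10}$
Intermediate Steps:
$n{\left(r,S \right)} = \frac{S + r}{-338 + r}$
$\left(264278 + n{\left(M{\left(24,9 \right)},-40 \right)}\right) \left(-119832 + \left(96266 + 82650\right)\right) = \left(264278 + \frac{-40 - 16}{-338 - 16}\right) \left(-119832 + \left(96266 + 82650\right)\right) = \left(264278 + \frac{1}{-354} \left(-56\right)\right) \left(-119832 + 178916\right) = \left(264278 - - \frac{28}{177}\right) 59084 = \left(264278 + \frac{28}{177}\right) 59084 = \frac{46777234}{177} \cdot 59084 = \frac{2763786093656}{177}$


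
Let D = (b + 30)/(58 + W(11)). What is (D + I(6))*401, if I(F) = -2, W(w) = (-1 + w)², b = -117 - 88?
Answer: -196891/158 ≈ -1246.1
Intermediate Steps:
b = -205
D = -175/158 (D = (-205 + 30)/(58 + (-1 + 11)²) = -175/(58 + 10²) = -175/(58 + 100) = -175/158 ≈ -1.1076)
(D + I(6))*401 = (-175/158 - 2)*401 = -491/158*401 = -196891/158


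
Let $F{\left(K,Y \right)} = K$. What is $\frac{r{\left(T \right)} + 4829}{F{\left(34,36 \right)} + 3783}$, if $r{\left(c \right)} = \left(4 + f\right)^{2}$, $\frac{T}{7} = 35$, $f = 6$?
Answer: $\frac{4929}{3817} \approx 1.2913$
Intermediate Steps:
$T = 245$ ($T = 7 \cdot 35 = 245$)
$r{\left(c \right)} = 100$ ($r{\left(c \right)} = \left(4 + 6\right)^{2} = 10^{2} = 100$)
$\frac{r{\left(T \right)} + 4829}{F{\left(34,36 \right)} + 3783} = \frac{100 + 4829}{34 + 3783} = \frac{4929}{3817}$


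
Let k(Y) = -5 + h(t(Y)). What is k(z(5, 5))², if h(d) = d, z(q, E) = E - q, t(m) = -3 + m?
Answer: 64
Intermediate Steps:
k(Y) = -8 + Y (k(Y) = -5 + (-3 + Y) = -8 + Y)
k(z(5, 5))² = (-8 + (5 - 1*5))² = (-8 + (5 - 5))² = (-8 + 0)² = (-8)² = 64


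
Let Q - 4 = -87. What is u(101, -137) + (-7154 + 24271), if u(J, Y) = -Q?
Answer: 17200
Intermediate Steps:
Q = -83 (Q = 4 - 87 = -83)
u(J, Y) = 83 (u(J, Y) = -1*(-83) = 83)
u(101, -137) + (-7154 + 24271) = 83 + (-7154 + 24271) = 83 + 17117 = 17200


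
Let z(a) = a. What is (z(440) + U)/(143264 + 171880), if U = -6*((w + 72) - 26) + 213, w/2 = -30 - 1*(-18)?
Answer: 521/315144 ≈ 0.0016532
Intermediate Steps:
w = -24 (w = 2*(-30 - 1*(-18)) = 2*(-30 + 18) = 2*(-12) = -24)
U = 81 (U = -6*((-24 + 72) - 26) + 213 = -6*(48 - 26) + 213 = -6*22 + 213 = -132 + 213 = 81)
(z(440) + U)/(143264 + 171880) = (440 + 81)/(143264 + 171880) = 521/315144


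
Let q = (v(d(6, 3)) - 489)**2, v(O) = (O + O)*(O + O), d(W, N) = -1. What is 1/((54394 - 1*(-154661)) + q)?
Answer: 1/444280 ≈ 2.2508e-6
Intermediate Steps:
v(O) = 4*O**2 (v(O) = (2*O)*(2*O) = 4*O**2)
q = 235225 (q = (4*(-1)**2 - 489)**2 = (4*1 - 489)**2 = (4 - 489)**2 = (-485)**2 = 235225)
1/((54394 - 1*(-154661)) + q) = 1/((54394 - 1*(-154661)) + 235225) = 1/((54394 + 154661) + 235225) = 1/(209055 + 235225) = 1/444280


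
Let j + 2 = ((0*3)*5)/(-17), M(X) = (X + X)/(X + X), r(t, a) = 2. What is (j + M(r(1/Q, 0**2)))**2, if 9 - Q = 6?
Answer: 1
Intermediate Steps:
Q = 3 (Q = 9 - 1*6 = 9 - 6 = 3)
M(X) = 1 (M(X) = (2*X)/((2*X)) = (2*X)*(1/(2*X)) = 1)
j = -2 (j = -2 + ((0*3)*5)/(-17) = -2 + (0*5)*(-1/17) = -2 + 0*(-1/17) = -2 + 0 = -2)
(j + M(r(1/Q, 0**2)))**2 = (-2 + 1)**2 = (-1)**2 = 1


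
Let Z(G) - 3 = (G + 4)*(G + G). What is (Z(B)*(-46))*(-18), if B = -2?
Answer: -4140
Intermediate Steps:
Z(G) = 3 + 2*G*(4 + G) (Z(G) = 3 + (G + 4)*(G + G) = 3 + (4 + G)*(2*G) = 3 + 2*G*(4 + G))
(Z(B)*(-46))*(-18) = ((3 + 2*(-2)² + 8*(-2))*(-46))*(-18) = ((3 + 2*4 - 16)*(-46))*(-18) = ((3 + 8 - 16)*(-46))*(-18) = -5*(-46)*(-18) = 230*(-18) = -4140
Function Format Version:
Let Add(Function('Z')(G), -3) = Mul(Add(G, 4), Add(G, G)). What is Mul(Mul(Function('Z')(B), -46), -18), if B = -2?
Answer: -4140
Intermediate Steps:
Function('Z')(G) = Add(3, Mul(2, G, Add(4, G))) (Function('Z')(G) = Add(3, Mul(Add(G, 4), Add(G, G))) = Add(3, Mul(Add(4, G), Mul(2, G))) = Add(3, Mul(2, G, Add(4, G))))
Mul(Mul(Function('Z')(B), -46), -18) = Mul(Mul(Add(3, Mul(2, Pow(-2, 2)), Mul(8, -2)), -46), -18) = Mul(Mul(Add(3, Mul(2, 4), -16), -46), -18) = Mul(Mul(Add(3, 8, -16), -46), -18) = Mul(Mul(-5, -46), -18) = Mul(230, -18) = -4140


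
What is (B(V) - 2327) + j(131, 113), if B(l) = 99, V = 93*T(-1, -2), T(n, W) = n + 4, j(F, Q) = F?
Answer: -2097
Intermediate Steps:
T(n, W) = 4 + n
V = 279 (V = 93*(4 - 1) = 93*3 = 279)
(B(V) - 2327) + j(131, 113) = (99 - 2327) + 131 = -2228 + 131 = -2097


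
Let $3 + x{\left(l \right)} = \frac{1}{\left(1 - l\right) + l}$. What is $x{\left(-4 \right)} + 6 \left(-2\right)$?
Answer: $-14$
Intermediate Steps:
$x{\left(l \right)} = -2$ ($x{\left(l \right)} = -3 + \frac{1}{\left(1 - l\right) + l} = -3 + 1^{-1} = -3 + 1 = -2$)
$x{\left(-4 \right)} + 6 \left(-2\right) = -2 + 6 \left(-2\right) = -2 - 12 = -14$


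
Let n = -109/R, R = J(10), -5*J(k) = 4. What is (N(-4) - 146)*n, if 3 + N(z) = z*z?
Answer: -72485/4 ≈ -18121.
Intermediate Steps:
J(k) = -⅘ (J(k) = -⅕*4 = -⅘)
N(z) = -3 + z² (N(z) = -3 + z*z = -3 + z²)
R = -⅘ ≈ -0.80000
n = 545/4 (n = -109/(-⅘) = -109*(-5/4) = 545/4 ≈ 136.25)
(N(-4) - 146)*n = ((-3 + (-4)²) - 146)*(545/4) = ((-3 + 16) - 146)*(545/4) = (13 - 146)*(545/4) = -133*545/4 = -72485/4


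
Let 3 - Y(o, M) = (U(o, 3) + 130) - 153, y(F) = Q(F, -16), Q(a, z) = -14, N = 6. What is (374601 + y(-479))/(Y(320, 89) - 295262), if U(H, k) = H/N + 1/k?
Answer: -1123761/885869 ≈ -1.2685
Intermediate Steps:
y(F) = -14
U(H, k) = 1/k + H/6 (U(H, k) = H/6 + 1/k = 1/k + H/6)
Y(o, M) = 77/3 - o/6 (Y(o, M) = 3 - (((1/3 + o/6) + 130) - 153) = 3 - (((⅓ + o/6) + 130) - 153) = 3 - ((391/3 + o/6) - 153) = 3 - (-68/3 + o/6) = 3 + (68/3 - o/6) = 77/3 - o/6)
(374601 + y(-479))/(Y(320, 89) - 295262) = (374601 - 14)/((77/3 - ⅙*320) - 295262) = 374587/((77/3 - 160/3) - 295262) = 374587/(-83/3 - 295262) = 374587/(-885869/3) = 374587*(-3/885869) = -1123761/885869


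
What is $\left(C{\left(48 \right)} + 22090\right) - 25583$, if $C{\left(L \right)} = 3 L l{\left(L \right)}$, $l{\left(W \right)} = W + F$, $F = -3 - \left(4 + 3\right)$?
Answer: $1979$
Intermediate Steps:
$F = -10$ ($F = -3 - 7 = -10$)
$l{\left(W \right)} = -10 + W$ ($l{\left(W \right)} = W - 10 = -10 + W$)
$C{\left(L \right)} = 3 L \left(-10 + L\right)$
$\left(C{\left(48 \right)} + 22090\right) - 25583 = \left(3 \cdot 48 \left(-10 + 48\right) + 22090\right) - 25583 = \left(3 \cdot 48 \cdot 38 + 22090\right) - 25583 = \left(5472 + 22090\right) - 25583 = 27562 - 25583 = 1979$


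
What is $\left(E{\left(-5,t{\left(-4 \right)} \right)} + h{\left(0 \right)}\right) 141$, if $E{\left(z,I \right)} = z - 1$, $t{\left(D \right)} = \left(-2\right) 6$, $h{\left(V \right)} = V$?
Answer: $-846$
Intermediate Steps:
$t{\left(D \right)} = -12$
$E{\left(z,I \right)} = -1 + z$
$\left(E{\left(-5,t{\left(-4 \right)} \right)} + h{\left(0 \right)}\right) 141 = \left(\left(-1 - 5\right) + 0\right) 141 = \left(-6 + 0\right) 141 = \left(-6\right) 141 = -846$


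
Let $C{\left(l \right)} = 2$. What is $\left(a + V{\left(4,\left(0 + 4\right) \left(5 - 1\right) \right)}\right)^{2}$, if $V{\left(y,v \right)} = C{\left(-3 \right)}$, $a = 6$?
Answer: $64$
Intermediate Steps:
$V{\left(y,v \right)} = 2$
$\left(a + V{\left(4,\left(0 + 4\right) \left(5 - 1\right) \right)}\right)^{2} = \left(6 + 2\right)^{2} = 8^{2} = 64$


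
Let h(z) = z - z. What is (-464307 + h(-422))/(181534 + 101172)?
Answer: -464307/282706 ≈ -1.6424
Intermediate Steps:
h(z) = 0
(-464307 + h(-422))/(181534 + 101172) = (-464307 + 0)/(181534 + 101172) = -464307/282706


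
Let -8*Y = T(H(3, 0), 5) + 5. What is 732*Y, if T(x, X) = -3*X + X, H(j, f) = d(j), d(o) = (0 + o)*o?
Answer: 915/2 ≈ 457.50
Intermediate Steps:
d(o) = o² (d(o) = o*o = o²)
H(j, f) = j²
T(x, X) = -2*X
Y = 5/8 (Y = -(-2*5 + 5)/8 = -(-10 + 5)/8 = -⅛*(-5) = 5/8 ≈ 0.62500)
732*Y = 732*(5/8) = 915/2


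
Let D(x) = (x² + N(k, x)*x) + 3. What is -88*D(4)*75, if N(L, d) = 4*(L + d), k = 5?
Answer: -1075800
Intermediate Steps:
N(L, d) = 4*L + 4*d
D(x) = 3 + x² + x*(20 + 4*x) (D(x) = (x² + (4*5 + 4*x)*x) + 3 = (x² + (20 + 4*x)*x) + 3 = (x² + x*(20 + 4*x)) + 3 = 3 + x² + x*(20 + 4*x))
-88*D(4)*75 = -88*(3 + 5*4² + 20*4)*75 = -88*(3 + 5*16 + 80)*75 = -88*(3 + 80 + 80)*75 = -88*163*75 = -14344*75 = -1075800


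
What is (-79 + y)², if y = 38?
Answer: 1681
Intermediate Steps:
(-79 + y)² = (-79 + 38)² = (-41)² = 1681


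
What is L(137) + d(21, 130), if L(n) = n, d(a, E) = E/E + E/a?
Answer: 3028/21 ≈ 144.19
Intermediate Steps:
d(a, E) = 1 + E/a
L(137) + d(21, 130) = 137 + (130 + 21)/21 = 137 + (1/21)*151 = 137 + 151/21 = 3028/21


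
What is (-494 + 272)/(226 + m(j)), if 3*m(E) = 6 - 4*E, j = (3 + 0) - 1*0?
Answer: -111/112 ≈ -0.99107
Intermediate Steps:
j = 3 (j = 3 + 0 = 3)
m(E) = 2 - 4*E/3 (m(E) = (6 - 4*E)/3 = 2 - 4*E/3)
(-494 + 272)/(226 + m(j)) = (-494 + 272)/(226 + (2 - 4/3*3)) = -222/(226 + (2 - 4)) = -222/(226 - 2) = -222/224 = -222*1/224 = -111/112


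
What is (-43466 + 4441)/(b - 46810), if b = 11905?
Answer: 7805/6981 ≈ 1.1180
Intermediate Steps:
(-43466 + 4441)/(b - 46810) = (-43466 + 4441)/(11905 - 46810) = -39025/(-34905) = -39025*(-1/34905) = 7805/6981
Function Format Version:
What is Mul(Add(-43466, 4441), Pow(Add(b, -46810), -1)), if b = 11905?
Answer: Rational(7805, 6981) ≈ 1.1180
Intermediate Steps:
Mul(Add(-43466, 4441), Pow(Add(b, -46810), -1)) = Mul(Add(-43466, 4441), Pow(Add(11905, -46810), -1)) = Mul(-39025, Pow(-34905, -1)) = Mul(-39025, Rational(-1, 34905)) = Rational(7805, 6981)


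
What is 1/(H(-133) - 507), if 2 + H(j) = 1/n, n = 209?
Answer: -209/106380 ≈ -0.0019647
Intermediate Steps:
H(j) = -417/209 (H(j) = -2 + 1/209 = -417/209)
1/(H(-133) - 507) = 1/(-417/209 - 507) = 1/(-106380/209) = -209/106380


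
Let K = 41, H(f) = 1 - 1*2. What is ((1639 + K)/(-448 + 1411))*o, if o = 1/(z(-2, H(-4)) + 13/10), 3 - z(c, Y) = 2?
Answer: 5600/7383 ≈ 0.75850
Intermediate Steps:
H(f) = -1 (H(f) = 1 - 2 = -1)
z(c, Y) = 1 (z(c, Y) = 3 - 1*2 = 3 - 2 = 1)
o = 10/23 (o = 1/(1 + 13/10) = 1/(23/10) = 10/23 ≈ 0.43478)
((1639 + K)/(-448 + 1411))*o = ((1639 + 41)/(-448 + 1411))*(10/23) = (1680/963)*(10/23) = (1680*(1/963))*(10/23) = (560/321)*(10/23) = 5600/7383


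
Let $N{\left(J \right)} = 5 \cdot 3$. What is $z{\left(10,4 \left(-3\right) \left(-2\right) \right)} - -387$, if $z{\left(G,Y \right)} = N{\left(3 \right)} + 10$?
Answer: $412$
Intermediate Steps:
$N{\left(J \right)} = 15$
$z{\left(G,Y \right)} = 25$ ($z{\left(G,Y \right)} = 15 + 10 = 25$)
$z{\left(10,4 \left(-3\right) \left(-2\right) \right)} - -387 = 25 - -387 = 25 + 387 = 412$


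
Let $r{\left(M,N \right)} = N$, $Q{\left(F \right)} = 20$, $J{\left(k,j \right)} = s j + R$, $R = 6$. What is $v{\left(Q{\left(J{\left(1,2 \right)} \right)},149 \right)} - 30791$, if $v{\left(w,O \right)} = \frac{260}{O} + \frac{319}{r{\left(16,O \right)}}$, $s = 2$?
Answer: $- \frac{4587280}{149} \approx -30787.0$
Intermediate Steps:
$J{\left(k,j \right)} = 6 + 2 j$ ($J{\left(k,j \right)} = 2 j + 6 = 6 + 2 j$)
$v{\left(w,O \right)} = \frac{579}{O}$ ($v{\left(w,O \right)} = \frac{260}{O} + \frac{319}{O} = \frac{579}{O}$)
$v{\left(Q{\left(J{\left(1,2 \right)} \right)},149 \right)} - 30791 = \frac{579}{149} - 30791 = - \frac{4587280}{149}$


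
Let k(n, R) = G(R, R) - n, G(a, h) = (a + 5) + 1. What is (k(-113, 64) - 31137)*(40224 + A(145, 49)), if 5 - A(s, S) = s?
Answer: -1240760136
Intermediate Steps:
A(s, S) = 5 - s
G(a, h) = 6 + a (G(a, h) = (5 + a) + 1 = 6 + a)
k(n, R) = 6 + R - n (k(n, R) = (6 + R) - n = 6 + R - n)
(k(-113, 64) - 31137)*(40224 + A(145, 49)) = ((6 + 64 - 1*(-113)) - 31137)*(40224 + (5 - 1*145)) = ((6 + 64 + 113) - 31137)*(40224 + (5 - 145)) = (183 - 31137)*(40224 - 140) = -30954*40084 = -1240760136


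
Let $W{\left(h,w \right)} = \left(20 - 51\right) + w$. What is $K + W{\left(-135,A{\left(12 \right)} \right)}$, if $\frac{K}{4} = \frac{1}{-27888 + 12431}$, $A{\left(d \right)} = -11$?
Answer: $- \frac{649198}{15457} \approx -42.0$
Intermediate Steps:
$W{\left(h,w \right)} = -31 + w$
$K = - \frac{4}{15457}$ ($K = \frac{4}{-27888 + 12431} = \frac{4}{-15457} = 4 \left(- \frac{1}{15457}\right) = - \frac{4}{15457} \approx -0.00025878$)
$K + W{\left(-135,A{\left(12 \right)} \right)} = - \frac{4}{15457} - 42 = - \frac{649198}{15457}$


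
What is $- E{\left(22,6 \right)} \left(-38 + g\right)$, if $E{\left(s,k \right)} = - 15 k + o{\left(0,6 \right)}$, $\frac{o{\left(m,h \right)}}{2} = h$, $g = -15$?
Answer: $-4134$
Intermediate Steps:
$o{\left(m,h \right)} = 2 h$
$E{\left(s,k \right)} = 12 - 15 k$ ($E{\left(s,k \right)} = - 15 k + 2 \cdot 6 = - 15 k + 12 = 12 - 15 k$)
$- E{\left(22,6 \right)} \left(-38 + g\right) = - \left(12 - 90\right) \left(-38 - 15\right) = - \left(12 - 90\right) \left(-53\right) = - \left(-78\right) \left(-53\right) = \left(-1\right) 4134 = -4134$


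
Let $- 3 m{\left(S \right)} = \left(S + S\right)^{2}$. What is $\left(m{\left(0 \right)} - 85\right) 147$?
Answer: $-12495$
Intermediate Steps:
$m{\left(S \right)} = - \frac{4 S^{2}}{3}$ ($m{\left(S \right)} = - \frac{\left(S + S\right)^{2}}{3} = - \frac{\left(2 S\right)^{2}}{3} = - \frac{4 S^{2}}{3}$)
$\left(m{\left(0 \right)} - 85\right) 147 = \left(- \frac{4 \cdot 0^{2}}{3} - 85\right) 147 = \left(\left(- \frac{4}{3}\right) 0 - 85\right) 147 = \left(0 - 85\right) 147 = \left(-85\right) 147 = -12495$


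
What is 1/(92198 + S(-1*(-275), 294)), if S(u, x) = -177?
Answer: 1/92021 ≈ 1.0867e-5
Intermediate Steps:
1/(92198 + S(-1*(-275), 294)) = 1/(92198 - 177) = 1/92021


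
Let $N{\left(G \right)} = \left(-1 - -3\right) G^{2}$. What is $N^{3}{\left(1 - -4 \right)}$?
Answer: $125000$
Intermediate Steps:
$N{\left(G \right)} = 2 G^{2}$ ($N{\left(G \right)} = \left(-1 + 3\right) G^{2} = 2 G^{2}$)
$N^{3}{\left(1 - -4 \right)} = \left(2 \left(1 - -4\right)^{2}\right)^{3} = \left(2 \left(1 + 4\right)^{2}\right)^{3} = \left(2 \cdot 5^{2}\right)^{3} = \left(2 \cdot 25\right)^{3} = 50^{3} = 125000$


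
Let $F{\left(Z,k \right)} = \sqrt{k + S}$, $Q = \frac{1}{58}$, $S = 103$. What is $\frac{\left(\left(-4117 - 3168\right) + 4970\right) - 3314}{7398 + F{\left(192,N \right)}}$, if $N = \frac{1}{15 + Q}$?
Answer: $- \frac{36271350882}{47670092113} + \frac{5629 \sqrt{78190541}}{47670092113} \approx -0.75984$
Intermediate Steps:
$Q = \frac{1}{58} \approx 0.017241$
$N = \frac{58}{871}$ ($N = \frac{1}{15 + \frac{1}{58}} = \frac{1}{\frac{871}{58}} = \frac{58}{871} \approx 0.06659$)
$F{\left(Z,k \right)} = \sqrt{103 + k}$ ($F{\left(Z,k \right)} = \sqrt{k + 103} = \sqrt{103 + k}$)
$\frac{\left(\left(-4117 - 3168\right) + 4970\right) - 3314}{7398 + F{\left(192,N \right)}} = \frac{\left(\left(-4117 - 3168\right) + 4970\right) - 3314}{7398 + \sqrt{103 + \frac{58}{871}}} = \frac{\left(-7285 + 4970\right) - 3314}{7398 + \sqrt{\frac{89771}{871}}} = \frac{-2315 - 3314}{7398 + \frac{\sqrt{78190541}}{871}} = - \frac{5629}{7398 + \frac{\sqrt{78190541}}{871}}$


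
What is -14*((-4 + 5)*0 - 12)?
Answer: 168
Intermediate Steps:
-14*((-4 + 5)*0 - 12) = -14*(1*0 - 12) = -14*(0 - 12) = -14*(-12) = 168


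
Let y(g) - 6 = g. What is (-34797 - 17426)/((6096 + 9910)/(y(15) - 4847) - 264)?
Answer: 126014099/645035 ≈ 195.36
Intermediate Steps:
y(g) = 6 + g
(-34797 - 17426)/((6096 + 9910)/(y(15) - 4847) - 264) = (-34797 - 17426)/((6096 + 9910)/((6 + 15) - 4847) - 264) = -52223/(16006/(21 - 4847) - 264) = -52223/(16006/(-4826) - 264) = -52223/(16006*(-1/4826) - 264) = -52223/(-8003/2413 - 264) = -52223/(-645035/2413) = -52223*(-2413/645035) = 126014099/645035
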